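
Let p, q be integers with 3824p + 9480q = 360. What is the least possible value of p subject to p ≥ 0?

900

gcd(9480, 3824) = 8.
8 divides 360, so solutions exist.
By Bézout, 3824*(-533) + 9480*(215) = 8.
Scale by 360/8 = 45: (p₀, q₀) = (-23985, 9675).
General solution: p = -23985 + 1185t, q = 9675 - 478t for integer t.
p ≥ 0: smallest is -23985 mod 1185 = 900 (at t = 21), with q = -363.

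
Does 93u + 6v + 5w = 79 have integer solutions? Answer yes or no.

gcd(93, 6) = 3  (93 = 15×6 + 3, 6 = 2×3).
gcd(3, 5) = 1.
1 divides 79, so integer solutions exist.

yes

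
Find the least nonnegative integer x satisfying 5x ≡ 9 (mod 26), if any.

7

gcd(26, 5) = 1  (26 = 5·5 + 1, 5 = 5·1).
1 divides 9, so solutions exist.
Back-substituting, 5·(-5) + 26·(1) = 1.
So 5·(-5) ≡ 1 (mod 26); multiply by 9: x ≡ -45 (mod 26).
Smallest nonnegative: x = -45 mod 26 = 7.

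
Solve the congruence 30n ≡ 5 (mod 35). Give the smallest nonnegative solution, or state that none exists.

gcd(35, 30):
  35 = 1*30 + 5
  30 = 6*5
so gcd(35, 30) = 5.
5 divides 5, so solutions exist.
Back-substitute for Bézout coefficients:
  5 = 35 - 1*30
  ... = 30*(-1) + 35*(1)
So 30*(-1) ≡ 5 (mod 35); multiply by 1: n ≡ -1 (mod 7).
Smallest nonnegative: n = -1 mod 7 = 6.

6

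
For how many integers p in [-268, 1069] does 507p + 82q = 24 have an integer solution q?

16

gcd(507, 82) = 1  (507 = 6×82 + 15, 82 = 5×15 + 7, 15 = 2×7 + 1, 7 = 7×1).
Back-substituting, 507×(11) + 82×(-68) = 1.
Scale by 24: particular solution (264, -1632); reduce p mod 82: (18, -111).
General solution: p = 18 + 82t, q = -111 - 507t for integer t.
-268 ≤ 18 + 82t ≤ 1069 gives t ∈ [-3, 12], which is 16 values.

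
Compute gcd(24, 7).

1

gcd(24, 7):
  24 = 3×7 + 3
  7 = 2×3 + 1
  3 = 3×1
so gcd(24, 7) = 1.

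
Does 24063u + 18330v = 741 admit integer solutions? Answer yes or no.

yes

gcd(24063, 18330):
  24063 = 1·18330 + 5733
  18330 = 3·5733 + 1131
  5733 = 5·1131 + 78
  1131 = 14·78 + 39
  78 = 2·39
so gcd(24063, 18330) = 39.
39 divides 741, so integer solutions exist.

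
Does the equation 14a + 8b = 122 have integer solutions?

yes

gcd(14, 8) = 2  (14 = 1·8 + 6, 8 = 1·6 + 2, 6 = 3·2).
2 divides 122, so integer solutions exist.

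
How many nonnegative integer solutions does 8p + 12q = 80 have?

4

gcd(12, 8) = 4.
By Bézout, 8*(-1) + 12*(1) = 4.
One solution: (1, 6).
General: p = 1 + 3t, q = 6 - 2t.
p ≥ 0 ⇒ t ≥ 0; q ≥ 0 ⇒ t ≤ 3. So t ∈ [0, 3]: 4 solutions.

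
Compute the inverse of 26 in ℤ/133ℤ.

87

gcd(133, 26) = 1  (133 = 5*26 + 3, 26 = 8*3 + 2, 3 = 1*2 + 1, 2 = 2*1).
Back-substituting, 26*(-46) + 133*(9) = 1.
So 26*-46 ≡ 1 (mod 133), and -46 mod 133 = 87.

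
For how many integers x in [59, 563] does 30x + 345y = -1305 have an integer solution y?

gcd(345, 30):
  345 = 11×30 + 15
  30 = 2×15
so gcd(345, 30) = 15.
Back-substitute for Bézout coefficients:
  15 = 345 - 11×30
  ... = 30×(-11) + 345×(1)
Scale by -87: particular solution (957, -87); reduce x mod 23: (14, -5).
General solution: x = 14 + 23t, y = -5 - 2t for integer t.
59 ≤ 14 + 23t ≤ 563 gives t ∈ [2, 23], which is 22 values.

22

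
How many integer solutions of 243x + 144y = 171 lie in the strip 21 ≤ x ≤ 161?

gcd(243, 144) = 9  (243 = 1·144 + 99, 144 = 1·99 + 45, 99 = 2·45 + 9, 45 = 5·9).
Back-substituting, 243·(3) + 144·(-5) = 9.
Scale by 19: particular solution (57, -95); reduce x mod 16: (9, -14).
General solution: x = 9 + 16t, y = -14 - 27t for integer t.
21 ≤ 9 + 16t ≤ 161 gives t ∈ [1, 9], which is 9 values.

9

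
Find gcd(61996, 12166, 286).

22

gcd(61996, 12166) = 22  (61996 = 5·12166 + 1166, 12166 = 10·1166 + 506, 1166 = 2·506 + 154, 506 = 3·154 + 44, 154 = 3·44 + 22, 44 = 2·22).
gcd(22, 286) = 22.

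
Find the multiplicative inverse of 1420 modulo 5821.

5243

gcd(5821, 1420):
  5821 = 4×1420 + 141
  1420 = 10×141 + 10
  141 = 14×10 + 1
  10 = 10×1
so gcd(5821, 1420) = 1.
Back-substitute for Bézout coefficients:
  1 = 141 - 14×10
  ... = 1420×(-578) + 5821×(141)
So 1420×-578 ≡ 1 (mod 5821), and -578 mod 5821 = 5243.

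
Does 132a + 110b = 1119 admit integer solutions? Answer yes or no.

no

gcd(132, 110) = 22.
22 does not divide 1119 (remainder 19), so no integer solutions.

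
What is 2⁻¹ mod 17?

9

gcd(17, 2) = 1  (17 = 8*2 + 1, 2 = 2*1).
Back-substituting, 2*(-8) + 17*(1) = 1.
So 2*-8 ≡ 1 (mod 17), and -8 mod 17 = 9.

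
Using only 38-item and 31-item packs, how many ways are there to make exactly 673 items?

Need nonnegative integers with 38j + 31k = 673.
gcd(38, 31) = 1, and 38·(9) + 31·(-11) = 1.
So (j₀, k₀) = (6057, -7403); general j = 6057 + 31t, k = -7403 - 38t.
j ≥ 0 ⇒ t ≥ -195; k ≥ 0 ⇒ t ≤ -195. That's 1 value of t.

1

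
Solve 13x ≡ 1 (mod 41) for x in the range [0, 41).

19

gcd(41, 13) = 1  (41 = 3*13 + 2, 13 = 6*2 + 1, 2 = 2*1).
Back-substituting, 13*(19) + 41*(-6) = 1.
So 13*19 ≡ 1 (mod 41), and 19 mod 41 = 19.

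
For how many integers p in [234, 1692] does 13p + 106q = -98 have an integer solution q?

gcd(106, 13) = 1  (106 = 8×13 + 2, 13 = 6×2 + 1, 2 = 2×1).
Back-substituting, 13×(49) + 106×(-6) = 1.
Scale by -98: particular solution (-4802, 588); reduce p mod 106: (74, -10).
General solution: p = 74 + 106t, q = -10 - 13t for integer t.
234 ≤ 74 + 106t ≤ 1692 gives t ∈ [2, 15], which is 14 values.

14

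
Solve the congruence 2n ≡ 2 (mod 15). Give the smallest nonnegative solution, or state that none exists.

gcd(15, 2) = 1.
1 divides 2, so solutions exist.
By Bézout, 2*(-7) + 15*(1) = 1.
So 2*(-7) ≡ 1 (mod 15); multiply by 2: n ≡ -14 (mod 15).
Smallest nonnegative: n = -14 mod 15 = 1.

1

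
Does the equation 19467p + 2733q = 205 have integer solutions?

gcd(19467, 2733):
  19467 = 7·2733 + 336
  2733 = 8·336 + 45
  336 = 7·45 + 21
  45 = 2·21 + 3
  21 = 7·3
so gcd(19467, 2733) = 3.
3 does not divide 205 (remainder 1), so no integer solutions.

no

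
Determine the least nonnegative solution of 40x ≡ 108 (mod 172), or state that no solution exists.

gcd(172, 40) = 4.
4 divides 108, so solutions exist.
By Bézout, 40×(13) + 172×(-3) = 4.
So 40×(13) ≡ 4 (mod 172); multiply by 27: x ≡ 351 (mod 43).
Smallest nonnegative: x = 351 mod 43 = 7.

7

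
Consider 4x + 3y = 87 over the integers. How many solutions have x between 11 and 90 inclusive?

gcd(4, 3) = 1  (4 = 1*3 + 1, 3 = 3*1).
Back-substituting, 4*(1) + 3*(-1) = 1.
Scale by 87: particular solution (87, -87); reduce x mod 3: (0, 29).
General solution: x = 0 + 3t, y = 29 - 4t for integer t.
11 ≤ 0 + 3t ≤ 90 gives t ∈ [4, 30], which is 27 values.

27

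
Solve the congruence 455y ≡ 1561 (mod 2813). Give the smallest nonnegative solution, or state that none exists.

2124

gcd(2813, 455) = 1  (2813 = 6*455 + 83, 455 = 5*83 + 40, 83 = 2*40 + 3, 40 = 13*3 + 1, 3 = 3*1).
1 divides 1561, so solutions exist.
Back-substituting, 455*(915) + 2813*(-148) = 1.
So 455*(915) ≡ 1 (mod 2813); multiply by 1561: y ≡ 1428315 (mod 2813).
Smallest nonnegative: y = 1428315 mod 2813 = 2124.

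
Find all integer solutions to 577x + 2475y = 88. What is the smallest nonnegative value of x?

1969

gcd(2475, 577) = 1.
1 divides 88, so solutions exist.
By Bézout, 577×(163) + 2475×(-38) = 1.
Scale by 88/1 = 88: (x₀, y₀) = (14344, -3344).
General solution: x = 14344 + 2475t, y = -3344 - 577t for integer t.
x ≥ 0: smallest is 14344 mod 2475 = 1969 (at t = -5), with y = -459.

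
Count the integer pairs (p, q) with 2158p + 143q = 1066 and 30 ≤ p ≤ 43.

1

gcd(2158, 143):
  2158 = 15*143 + 13
  143 = 11*13
so gcd(2158, 143) = 13.
Back-substitute for Bézout coefficients:
  13 = 2158 - 15*143
  ... = 2158*(1) + 143*(-15)
Scale by 82: particular solution (82, -1230); reduce p mod 11: (5, -68).
General solution: p = 5 + 11t, q = -68 - 166t for integer t.
30 ≤ 5 + 11t ≤ 43 gives t ∈ [3, 3], which is 1 value.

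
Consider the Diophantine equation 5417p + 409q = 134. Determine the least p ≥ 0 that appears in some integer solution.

304

gcd(5417, 409) = 1  (5417 = 13×409 + 100, 409 = 4×100 + 9, 100 = 11×9 + 1, 9 = 9×1).
1 divides 134, so solutions exist.
Back-substituting, 5417×(45) + 409×(-596) = 1.
Scale by 134/1 = 134: (p₀, q₀) = (6030, -79864).
General solution: p = 6030 + 409t, q = -79864 - 5417t for integer t.
p ≥ 0: smallest is 6030 mod 409 = 304 (at t = -14), with q = -4026.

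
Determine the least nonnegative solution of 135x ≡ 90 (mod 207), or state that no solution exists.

gcd(207, 135) = 9.
9 divides 90, so solutions exist.
By Bézout, 135*(-3) + 207*(2) = 9.
So 135*(-3) ≡ 9 (mod 207); multiply by 10: x ≡ -30 (mod 23).
Smallest nonnegative: x = -30 mod 23 = 16.

16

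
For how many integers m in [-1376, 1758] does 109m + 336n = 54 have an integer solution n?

gcd(336, 109) = 1.
By Bézout, 109×(37) + 336×(-12) = 1.
Particular solution: (318, -103).
General solution: m = 318 + 336t, n = -103 - 109t for integer t.
-1376 ≤ 318 + 336t ≤ 1758 gives t ∈ [-5, 4], which is 10 values.

10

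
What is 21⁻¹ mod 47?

9

gcd(47, 21):
  47 = 2×21 + 5
  21 = 4×5 + 1
  5 = 5×1
so gcd(47, 21) = 1.
Back-substitute for Bézout coefficients:
  1 = 21 - 4×5
  ... = 21×(9) + 47×(-4)
So 21×9 ≡ 1 (mod 47), and 9 mod 47 = 9.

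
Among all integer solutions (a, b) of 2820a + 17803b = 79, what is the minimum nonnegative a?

gcd(17803, 2820):
  17803 = 6*2820 + 883
  2820 = 3*883 + 171
  883 = 5*171 + 28
  171 = 6*28 + 3
  28 = 9*3 + 1
  3 = 3*1
so gcd(17803, 2820) = 1.
1 divides 79, so solutions exist.
Back-substitute for Bézout coefficients:
  1 = 28 - 9*3
  ... = 2820*(-5726) + 17803*(907)
Scale by 79/1 = 79: (a₀, b₀) = (-452354, 71653).
General solution: a = -452354 + 17803t, b = 71653 - 2820t for integer t.
a ≥ 0: smallest is -452354 mod 17803 = 10524 (at t = 26), with b = -1667.

10524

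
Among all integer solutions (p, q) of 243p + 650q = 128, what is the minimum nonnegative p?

gcd(650, 243):
  650 = 2*243 + 164
  243 = 1*164 + 79
  164 = 2*79 + 6
  79 = 13*6 + 1
  6 = 6*1
so gcd(650, 243) = 1.
1 divides 128, so solutions exist.
Back-substitute for Bézout coefficients:
  1 = 79 - 13*6
  ... = 243*(107) + 650*(-40)
Scale by 128/1 = 128: (p₀, q₀) = (13696, -5120).
General solution: p = 13696 + 650t, q = -5120 - 243t for integer t.
p ≥ 0: smallest is 13696 mod 650 = 46 (at t = -21), with q = -17.

46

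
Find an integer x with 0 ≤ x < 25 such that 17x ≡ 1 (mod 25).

gcd(25, 17) = 1.
By Bézout, 17·(3) + 25·(-2) = 1.
So 17·3 ≡ 1 (mod 25), and 3 mod 25 = 3.

3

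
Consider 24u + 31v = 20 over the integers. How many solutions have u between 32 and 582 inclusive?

gcd(31, 24):
  31 = 1·24 + 7
  24 = 3·7 + 3
  7 = 2·3 + 1
  3 = 3·1
so gcd(31, 24) = 1.
Back-substitute for Bézout coefficients:
  1 = 7 - 2·3
  ... = 24·(-9) + 31·(7)
Scale by 20: particular solution (-180, 140); reduce u mod 31: (6, -4).
General solution: u = 6 + 31t, v = -4 - 24t for integer t.
32 ≤ 6 + 31t ≤ 582 gives t ∈ [1, 18], which is 18 values.

18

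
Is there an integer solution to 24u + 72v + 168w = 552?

yes

gcd(72, 24):
  72 = 3×24
so gcd(72, 24) = 24.
gcd(24, 168) = 24.
24 divides 552, so integer solutions exist.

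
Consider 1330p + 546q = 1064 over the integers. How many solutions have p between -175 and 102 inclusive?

7

gcd(1330, 546) = 14  (1330 = 2*546 + 238, 546 = 2*238 + 70, 238 = 3*70 + 28, 70 = 2*28 + 14, 28 = 2*14).
Back-substituting, 1330*(-16) + 546*(39) = 14.
Scale by 76: particular solution (-1216, 2964); reduce p mod 39: (32, -76).
General solution: p = 32 + 39t, q = -76 - 95t for integer t.
-175 ≤ 32 + 39t ≤ 102 gives t ∈ [-5, 1], which is 7 values.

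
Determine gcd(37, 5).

gcd(37, 5):
  37 = 7*5 + 2
  5 = 2*2 + 1
  2 = 2*1
so gcd(37, 5) = 1.

1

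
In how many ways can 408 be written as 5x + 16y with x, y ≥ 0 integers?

5

gcd(16, 5) = 1.
By Bézout, 5×(-3) + 16×(1) = 1.
One solution: (8, 23).
General: x = 8 + 16t, y = 23 - 5t.
x ≥ 0 ⇒ t ≥ 0; y ≥ 0 ⇒ t ≤ 4. So t ∈ [0, 4]: 5 solutions.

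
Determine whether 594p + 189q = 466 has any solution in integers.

gcd(594, 189) = 27  (594 = 3*189 + 27, 189 = 7*27).
27 does not divide 466 (remainder 7), so no integer solutions.

no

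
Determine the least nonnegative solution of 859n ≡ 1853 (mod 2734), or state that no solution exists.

2211

gcd(2734, 859) = 1.
1 divides 1853, so solutions exist.
By Bézout, 859*(-1219) + 2734*(383) = 1.
So 859*(-1219) ≡ 1 (mod 2734); multiply by 1853: n ≡ -2258807 (mod 2734).
Smallest nonnegative: n = -2258807 mod 2734 = 2211.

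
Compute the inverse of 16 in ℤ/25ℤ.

gcd(25, 16):
  25 = 1*16 + 9
  16 = 1*9 + 7
  9 = 1*7 + 2
  7 = 3*2 + 1
  2 = 2*1
so gcd(25, 16) = 1.
Back-substitute for Bézout coefficients:
  1 = 7 - 3*2
  ... = 16*(11) + 25*(-7)
So 16*11 ≡ 1 (mod 25), and 11 mod 25 = 11.

11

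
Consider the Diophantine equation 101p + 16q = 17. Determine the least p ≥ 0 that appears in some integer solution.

13

gcd(101, 16):
  101 = 6·16 + 5
  16 = 3·5 + 1
  5 = 5·1
so gcd(101, 16) = 1.
1 divides 17, so solutions exist.
Back-substitute for Bézout coefficients:
  1 = 16 - 3·5
  ... = 101·(-3) + 16·(19)
Scale by 17/1 = 17: (p₀, q₀) = (-51, 323).
General solution: p = -51 + 16t, q = 323 - 101t for integer t.
p ≥ 0: smallest is -51 mod 16 = 13 (at t = 4), with q = -81.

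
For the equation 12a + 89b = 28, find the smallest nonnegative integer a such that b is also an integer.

gcd(89, 12) = 1.
1 divides 28, so solutions exist.
By Bézout, 12×(-37) + 89×(5) = 1.
Scale by 28/1 = 28: (a₀, b₀) = (-1036, 140).
General solution: a = -1036 + 89t, b = 140 - 12t for integer t.
a ≥ 0: smallest is -1036 mod 89 = 32 (at t = 12), with b = -4.

32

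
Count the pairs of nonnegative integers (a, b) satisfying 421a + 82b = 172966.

5

gcd(421, 82) = 1.
By Bézout, 421·(15) + 82·(-77) = 1.
One solution: (10, 2058).
General: a = 10 + 82t, b = 2058 - 421t.
a ≥ 0 ⇒ t ≥ 0; b ≥ 0 ⇒ t ≤ 4. So t ∈ [0, 4]: 5 solutions.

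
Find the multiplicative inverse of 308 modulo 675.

572

gcd(675, 308) = 1.
By Bézout, 308*(-103) + 675*(47) = 1.
So 308*-103 ≡ 1 (mod 675), and -103 mod 675 = 572.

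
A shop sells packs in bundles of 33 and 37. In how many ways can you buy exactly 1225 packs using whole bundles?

1

Need nonnegative integers with 33j + 37k = 1225.
gcd(33, 37) = 1, and 33·(9) + 37·(-8) = 1.
So (j₀, k₀) = (11025, -9800); general j = 11025 + 37t, k = -9800 - 33t.
j ≥ 0 ⇒ t ≥ -297; k ≥ 0 ⇒ t ≤ -297. That's 1 value of t.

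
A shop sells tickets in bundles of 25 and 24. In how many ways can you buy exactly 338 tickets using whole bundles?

1

Need nonnegative integers with 25j + 24k = 338.
gcd(25, 24) = 1, and 25·(1) + 24·(-1) = 1.
So (j₀, k₀) = (338, -338); general j = 338 + 24t, k = -338 - 25t.
j ≥ 0 ⇒ t ≥ -14; k ≥ 0 ⇒ t ≤ -14. That's 1 value of t.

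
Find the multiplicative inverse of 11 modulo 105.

gcd(105, 11) = 1  (105 = 9×11 + 6, 11 = 1×6 + 5, 6 = 1×5 + 1, 5 = 5×1).
Back-substituting, 11×(-19) + 105×(2) = 1.
So 11×-19 ≡ 1 (mod 105), and -19 mod 105 = 86.

86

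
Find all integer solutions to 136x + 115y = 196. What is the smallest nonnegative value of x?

86

gcd(136, 115) = 1  (136 = 1×115 + 21, 115 = 5×21 + 10, 21 = 2×10 + 1, 10 = 10×1).
1 divides 196, so solutions exist.
Back-substituting, 136×(11) + 115×(-13) = 1.
Scale by 196/1 = 196: (x₀, y₀) = (2156, -2548).
General solution: x = 2156 + 115t, y = -2548 - 136t for integer t.
x ≥ 0: smallest is 2156 mod 115 = 86 (at t = -18), with y = -100.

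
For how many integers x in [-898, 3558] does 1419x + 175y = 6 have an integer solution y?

25

gcd(1419, 175):
  1419 = 8×175 + 19
  175 = 9×19 + 4
  19 = 4×4 + 3
  4 = 1×3 + 1
  3 = 3×1
so gcd(1419, 175) = 1.
Back-substitute for Bézout coefficients:
  1 = 4 - 1×3
  ... = 1419×(-46) + 175×(373)
Scale by 6: particular solution (-276, 2238); reduce x mod 175: (74, -600).
General solution: x = 74 + 175t, y = -600 - 1419t for integer t.
-898 ≤ 74 + 175t ≤ 3558 gives t ∈ [-5, 19], which is 25 values.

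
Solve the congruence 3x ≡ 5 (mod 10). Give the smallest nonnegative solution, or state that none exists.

5

gcd(10, 3):
  10 = 3×3 + 1
  3 = 3×1
so gcd(10, 3) = 1.
1 divides 5, so solutions exist.
Back-substitute for Bézout coefficients:
  1 = 10 - 3×3
  ... = 3×(-3) + 10×(1)
So 3×(-3) ≡ 1 (mod 10); multiply by 5: x ≡ -15 (mod 10).
Smallest nonnegative: x = -15 mod 10 = 5.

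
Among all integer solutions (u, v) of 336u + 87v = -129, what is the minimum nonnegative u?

gcd(336, 87) = 3.
3 divides -129, so solutions exist.
By Bézout, 336·(7) + 87·(-27) = 3.
Scale by -129/3 = -43: (u₀, v₀) = (-301, 1161).
General solution: u = -301 + 29t, v = 1161 - 112t for integer t.
u ≥ 0: smallest is -301 mod 29 = 18 (at t = 11), with v = -71.

18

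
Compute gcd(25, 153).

1

gcd(153, 25):
  153 = 6×25 + 3
  25 = 8×3 + 1
  3 = 3×1
so gcd(153, 25) = 1.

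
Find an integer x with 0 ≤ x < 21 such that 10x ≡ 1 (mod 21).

gcd(21, 10) = 1  (21 = 2*10 + 1, 10 = 10*1).
Back-substituting, 10*(-2) + 21*(1) = 1.
So 10*-2 ≡ 1 (mod 21), and -2 mod 21 = 19.

19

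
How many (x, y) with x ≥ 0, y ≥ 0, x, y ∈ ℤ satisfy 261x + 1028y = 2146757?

gcd(1028, 261) = 1.
By Bézout, 261·(193) + 1028·(-49) = 1.
One solution: (9, 2086).
General: x = 9 + 1028t, y = 2086 - 261t.
x ≥ 0 ⇒ t ≥ 0; y ≥ 0 ⇒ t ≤ 7. So t ∈ [0, 7]: 8 solutions.

8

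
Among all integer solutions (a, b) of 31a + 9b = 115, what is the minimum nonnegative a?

4

gcd(31, 9):
  31 = 3×9 + 4
  9 = 2×4 + 1
  4 = 4×1
so gcd(31, 9) = 1.
1 divides 115, so solutions exist.
Back-substitute for Bézout coefficients:
  1 = 9 - 2×4
  ... = 31×(-2) + 9×(7)
Scale by 115/1 = 115: (a₀, b₀) = (-230, 805).
General solution: a = -230 + 9t, b = 805 - 31t for integer t.
a ≥ 0: smallest is -230 mod 9 = 4 (at t = 26), with b = -1.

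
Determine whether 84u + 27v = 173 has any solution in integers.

gcd(84, 27) = 3.
3 does not divide 173 (remainder 2), so no integer solutions.

no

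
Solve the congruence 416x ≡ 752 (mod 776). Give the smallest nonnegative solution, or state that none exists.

gcd(776, 416) = 8.
8 divides 752, so solutions exist.
By Bézout, 416*(28) + 776*(-15) = 8.
So 416*(28) ≡ 8 (mod 776); multiply by 94: x ≡ 2632 (mod 97).
Smallest nonnegative: x = 2632 mod 97 = 13.

13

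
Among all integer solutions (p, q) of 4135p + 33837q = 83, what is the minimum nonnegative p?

27176

gcd(33837, 4135):
  33837 = 8·4135 + 757
  4135 = 5·757 + 350
  757 = 2·350 + 57
  350 = 6·57 + 8
  57 = 7·8 + 1
  8 = 8·1
so gcd(33837, 4135) = 1.
1 divides 83, so solutions exist.
Back-substitute for Bézout coefficients:
  1 = 57 - 7·8
  ... = 4135·(-4157) + 33837·(508)
Scale by 83/1 = 83: (p₀, q₀) = (-345031, 42164).
General solution: p = -345031 + 33837t, q = 42164 - 4135t for integer t.
p ≥ 0: smallest is -345031 mod 33837 = 27176 (at t = 11), with q = -3321.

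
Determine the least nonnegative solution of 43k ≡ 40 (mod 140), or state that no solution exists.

gcd(140, 43) = 1.
1 divides 40, so solutions exist.
By Bézout, 43×(-13) + 140×(4) = 1.
So 43×(-13) ≡ 1 (mod 140); multiply by 40: k ≡ -520 (mod 140).
Smallest nonnegative: k = -520 mod 140 = 40.

40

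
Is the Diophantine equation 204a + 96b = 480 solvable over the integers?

yes

gcd(204, 96) = 12  (204 = 2*96 + 12, 96 = 8*12).
12 divides 480, so integer solutions exist.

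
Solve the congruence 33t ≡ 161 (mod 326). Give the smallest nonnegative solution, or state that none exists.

321

gcd(326, 33) = 1  (326 = 9×33 + 29, 33 = 1×29 + 4, 29 = 7×4 + 1, 4 = 4×1).
1 divides 161, so solutions exist.
Back-substituting, 33×(-79) + 326×(8) = 1.
So 33×(-79) ≡ 1 (mod 326); multiply by 161: t ≡ -12719 (mod 326).
Smallest nonnegative: t = -12719 mod 326 = 321.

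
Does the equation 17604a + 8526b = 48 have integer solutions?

gcd(17604, 8526) = 6  (17604 = 2×8526 + 552, 8526 = 15×552 + 246, 552 = 2×246 + 60, 246 = 4×60 + 6, 60 = 10×6).
6 divides 48, so integer solutions exist.

yes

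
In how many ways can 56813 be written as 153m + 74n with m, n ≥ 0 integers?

gcd(153, 74):
  153 = 2×74 + 5
  74 = 14×5 + 4
  5 = 1×4 + 1
  4 = 4×1
so gcd(153, 74) = 1.
Back-substitute for Bézout coefficients:
  1 = 5 - 1×4
  ... = 153×(15) + 74×(-31)
Scale by 56813: one solution is (852195, -1761203). Reduce m mod 74: (11, 745).
General: m = 11 + 74t, n = 745 - 153t.
m ≥ 0 ⇒ t ≥ 0; n ≥ 0 ⇒ t ≤ 4. So t ∈ [0, 4]: 5 solutions.

5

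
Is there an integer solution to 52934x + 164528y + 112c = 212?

gcd(164528, 52934):
  164528 = 3*52934 + 5726
  52934 = 9*5726 + 1400
  5726 = 4*1400 + 126
  1400 = 11*126 + 14
  126 = 9*14
so gcd(164528, 52934) = 14.
gcd(14, 112) = 14.
14 does not divide 212 (remainder 2), so no integer solutions.

no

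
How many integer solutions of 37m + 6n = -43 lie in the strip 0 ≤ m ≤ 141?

gcd(37, 6) = 1.
By Bézout, 37*(1) + 6*(-6) = 1.
Particular solution: (5, -38).
General solution: m = 5 + 6t, n = -38 - 37t for integer t.
0 ≤ 5 + 6t ≤ 141 gives t ∈ [0, 22], which is 23 values.

23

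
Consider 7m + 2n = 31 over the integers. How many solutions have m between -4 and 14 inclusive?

9

gcd(7, 2) = 1.
By Bézout, 7*(1) + 2*(-3) = 1.
Particular solution: (1, 12).
General solution: m = 1 + 2t, n = 12 - 7t for integer t.
-4 ≤ 1 + 2t ≤ 14 gives t ∈ [-2, 6], which is 9 values.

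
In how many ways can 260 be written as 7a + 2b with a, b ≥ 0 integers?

gcd(7, 2):
  7 = 3×2 + 1
  2 = 2×1
so gcd(7, 2) = 1.
Back-substitute for Bézout coefficients:
  1 = 7 - 3×2
  ... = 7×(1) + 2×(-3)
Scale by 260: one solution is (260, -780). Reduce a mod 2: (0, 130).
General: a = 0 + 2t, b = 130 - 7t.
a ≥ 0 ⇒ t ≥ 0; b ≥ 0 ⇒ t ≤ 18. So t ∈ [0, 18]: 19 solutions.

19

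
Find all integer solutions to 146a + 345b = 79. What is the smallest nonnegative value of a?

gcd(345, 146) = 1  (345 = 2×146 + 53, 146 = 2×53 + 40, 53 = 1×40 + 13, 40 = 3×13 + 1, 13 = 13×1).
1 divides 79, so solutions exist.
Back-substituting, 146×(26) + 345×(-11) = 1.
Scale by 79/1 = 79: (a₀, b₀) = (2054, -869).
General solution: a = 2054 + 345t, b = -869 - 146t for integer t.
a ≥ 0: smallest is 2054 mod 345 = 329 (at t = -5), with b = -139.

329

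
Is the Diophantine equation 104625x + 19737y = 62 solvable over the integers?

no

gcd(104625, 19737):
  104625 = 5×19737 + 5940
  19737 = 3×5940 + 1917
  5940 = 3×1917 + 189
  1917 = 10×189 + 27
  189 = 7×27
so gcd(104625, 19737) = 27.
27 does not divide 62 (remainder 8), so no integer solutions.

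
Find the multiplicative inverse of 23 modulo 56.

39

gcd(56, 23) = 1  (56 = 2·23 + 10, 23 = 2·10 + 3, 10 = 3·3 + 1, 3 = 3·1).
Back-substituting, 23·(-17) + 56·(7) = 1.
So 23·-17 ≡ 1 (mod 56), and -17 mod 56 = 39.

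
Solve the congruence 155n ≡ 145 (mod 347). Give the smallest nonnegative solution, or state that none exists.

236

gcd(347, 155) = 1  (347 = 2·155 + 37, 155 = 4·37 + 7, 37 = 5·7 + 2, 7 = 3·2 + 1, 2 = 2·1).
1 divides 145, so solutions exist.
Back-substituting, 155·(150) + 347·(-67) = 1.
So 155·(150) ≡ 1 (mod 347); multiply by 145: n ≡ 21750 (mod 347).
Smallest nonnegative: n = 21750 mod 347 = 236.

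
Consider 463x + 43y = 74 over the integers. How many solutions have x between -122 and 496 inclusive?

gcd(463, 43) = 1.
By Bézout, 463×(-13) + 43×(140) = 1.
Particular solution: (27, -289).
General solution: x = 27 + 43t, y = -289 - 463t for integer t.
-122 ≤ 27 + 43t ≤ 496 gives t ∈ [-3, 10], which is 14 values.

14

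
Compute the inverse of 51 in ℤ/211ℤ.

120

gcd(211, 51) = 1  (211 = 4×51 + 7, 51 = 7×7 + 2, 7 = 3×2 + 1, 2 = 2×1).
Back-substituting, 51×(-91) + 211×(22) = 1.
So 51×-91 ≡ 1 (mod 211), and -91 mod 211 = 120.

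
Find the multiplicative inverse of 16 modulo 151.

gcd(151, 16) = 1.
By Bézout, 16·(-66) + 151·(7) = 1.
So 16·-66 ≡ 1 (mod 151), and -66 mod 151 = 85.

85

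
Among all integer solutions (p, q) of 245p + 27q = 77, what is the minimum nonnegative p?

25

gcd(245, 27) = 1  (245 = 9×27 + 2, 27 = 13×2 + 1, 2 = 2×1).
1 divides 77, so solutions exist.
Back-substituting, 245×(-13) + 27×(118) = 1.
Scale by 77/1 = 77: (p₀, q₀) = (-1001, 9086).
General solution: p = -1001 + 27t, q = 9086 - 245t for integer t.
p ≥ 0: smallest is -1001 mod 27 = 25 (at t = 38), with q = -224.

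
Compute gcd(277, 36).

1

gcd(277, 36) = 1  (277 = 7·36 + 25, 36 = 1·25 + 11, 25 = 2·11 + 3, 11 = 3·3 + 2, 3 = 1·2 + 1, 2 = 2·1).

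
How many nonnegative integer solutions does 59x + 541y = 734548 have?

23

gcd(541, 59):
  541 = 9*59 + 10
  59 = 5*10 + 9
  10 = 1*9 + 1
  9 = 9*1
so gcd(541, 59) = 1.
Back-substitute for Bézout coefficients:
  1 = 10 - 1*9
  ... = 59*(-55) + 541*(6)
Scale by 734548: one solution is (-40400140, 4407288). Reduce x mod 541: (117, 1345).
General: x = 117 + 541t, y = 1345 - 59t.
x ≥ 0 ⇒ t ≥ 0; y ≥ 0 ⇒ t ≤ 22. So t ∈ [0, 22]: 23 solutions.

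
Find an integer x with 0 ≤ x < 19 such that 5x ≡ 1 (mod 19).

4

gcd(19, 5) = 1  (19 = 3*5 + 4, 5 = 1*4 + 1, 4 = 4*1).
Back-substituting, 5*(4) + 19*(-1) = 1.
So 5*4 ≡ 1 (mod 19), and 4 mod 19 = 4.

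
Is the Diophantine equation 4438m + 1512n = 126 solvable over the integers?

yes

gcd(4438, 1512) = 14.
14 divides 126, so integer solutions exist.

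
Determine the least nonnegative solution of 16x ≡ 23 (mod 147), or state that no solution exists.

29

gcd(147, 16):
  147 = 9·16 + 3
  16 = 5·3 + 1
  3 = 3·1
so gcd(147, 16) = 1.
1 divides 23, so solutions exist.
Back-substitute for Bézout coefficients:
  1 = 16 - 5·3
  ... = 16·(46) + 147·(-5)
So 16·(46) ≡ 1 (mod 147); multiply by 23: x ≡ 1058 (mod 147).
Smallest nonnegative: x = 1058 mod 147 = 29.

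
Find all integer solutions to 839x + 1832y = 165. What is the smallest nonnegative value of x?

1699

gcd(1832, 839):
  1832 = 2×839 + 154
  839 = 5×154 + 69
  154 = 2×69 + 16
  69 = 4×16 + 5
  16 = 3×5 + 1
  5 = 5×1
so gcd(1832, 839) = 1.
1 divides 165, so solutions exist.
Back-substitute for Bézout coefficients:
  1 = 16 - 3×5
  ... = 839×(-345) + 1832×(158)
Scale by 165/1 = 165: (x₀, y₀) = (-56925, 26070).
General solution: x = -56925 + 1832t, y = 26070 - 839t for integer t.
x ≥ 0: smallest is -56925 mod 1832 = 1699 (at t = 32), with y = -778.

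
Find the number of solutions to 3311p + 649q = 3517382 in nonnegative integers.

gcd(3311, 649) = 11.
By Bézout, 3311*(10) + 649*(-51) = 11.
One solution: (56, 5134).
General: p = 56 + 59t, q = 5134 - 301t.
p ≥ 0 ⇒ t ≥ 0; q ≥ 0 ⇒ t ≤ 17. So t ∈ [0, 17]: 18 solutions.

18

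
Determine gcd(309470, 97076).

14

gcd(309470, 97076):
  309470 = 3*97076 + 18242
  97076 = 5*18242 + 5866
  18242 = 3*5866 + 644
  5866 = 9*644 + 70
  644 = 9*70 + 14
  70 = 5*14
so gcd(309470, 97076) = 14.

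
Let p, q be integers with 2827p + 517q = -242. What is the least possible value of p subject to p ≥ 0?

gcd(2827, 517) = 11  (2827 = 5*517 + 242, 517 = 2*242 + 33, 242 = 7*33 + 11, 33 = 3*11).
11 divides -242, so solutions exist.
Back-substituting, 2827*(15) + 517*(-82) = 11.
Scale by -242/11 = -22: (p₀, q₀) = (-330, 1804).
General solution: p = -330 + 47t, q = 1804 - 257t for integer t.
p ≥ 0: smallest is -330 mod 47 = 46 (at t = 8), with q = -252.

46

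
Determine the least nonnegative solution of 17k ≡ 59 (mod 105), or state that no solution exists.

gcd(105, 17) = 1.
1 divides 59, so solutions exist.
By Bézout, 17·(-37) + 105·(6) = 1.
So 17·(-37) ≡ 1 (mod 105); multiply by 59: k ≡ -2183 (mod 105).
Smallest nonnegative: k = -2183 mod 105 = 22.

22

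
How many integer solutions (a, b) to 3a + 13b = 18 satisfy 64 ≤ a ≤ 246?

gcd(13, 3) = 1  (13 = 4×3 + 1, 3 = 3×1).
Back-substituting, 3×(-4) + 13×(1) = 1.
Scale by 18: particular solution (-72, 18); reduce a mod 13: (6, 0).
General solution: a = 6 + 13t, b = 0 - 3t for integer t.
64 ≤ 6 + 13t ≤ 246 gives t ∈ [5, 18], which is 14 values.

14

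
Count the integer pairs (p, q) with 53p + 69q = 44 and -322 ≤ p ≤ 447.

11

gcd(69, 53) = 1  (69 = 1*53 + 16, 53 = 3*16 + 5, 16 = 3*5 + 1, 5 = 5*1).
Back-substituting, 53*(-13) + 69*(10) = 1.
Scale by 44: particular solution (-572, 440); reduce p mod 69: (49, -37).
General solution: p = 49 + 69t, q = -37 - 53t for integer t.
-322 ≤ 49 + 69t ≤ 447 gives t ∈ [-5, 5], which is 11 values.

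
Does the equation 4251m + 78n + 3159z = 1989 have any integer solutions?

gcd(4251, 78) = 39.
gcd(39, 3159) = 39.
39 divides 1989, so integer solutions exist.

yes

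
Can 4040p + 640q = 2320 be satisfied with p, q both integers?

yes

gcd(4040, 640):
  4040 = 6×640 + 200
  640 = 3×200 + 40
  200 = 5×40
so gcd(4040, 640) = 40.
40 divides 2320, so integer solutions exist.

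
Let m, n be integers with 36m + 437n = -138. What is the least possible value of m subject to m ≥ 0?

69

gcd(437, 36):
  437 = 12*36 + 5
  36 = 7*5 + 1
  5 = 5*1
so gcd(437, 36) = 1.
1 divides -138, so solutions exist.
Back-substitute for Bézout coefficients:
  1 = 36 - 7*5
  ... = 36*(85) + 437*(-7)
Scale by -138/1 = -138: (m₀, n₀) = (-11730, 966).
General solution: m = -11730 + 437t, n = 966 - 36t for integer t.
m ≥ 0: smallest is -11730 mod 437 = 69 (at t = 27), with n = -6.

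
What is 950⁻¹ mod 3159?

gcd(3159, 950):
  3159 = 3·950 + 309
  950 = 3·309 + 23
  309 = 13·23 + 10
  23 = 2·10 + 3
  10 = 3·3 + 1
  3 = 3·1
so gcd(3159, 950) = 1.
Back-substitute for Bézout coefficients:
  1 = 10 - 3·3
  ... = 950·(-961) + 3159·(289)
So 950·-961 ≡ 1 (mod 3159), and -961 mod 3159 = 2198.

2198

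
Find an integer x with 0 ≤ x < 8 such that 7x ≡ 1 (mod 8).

7

gcd(8, 7):
  8 = 1·7 + 1
  7 = 7·1
so gcd(8, 7) = 1.
Back-substitute for Bézout coefficients:
  1 = 8 - 1·7
  ... = 7·(-1) + 8·(1)
So 7·-1 ≡ 1 (mod 8), and -1 mod 8 = 7.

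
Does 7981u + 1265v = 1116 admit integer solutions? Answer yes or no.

gcd(7981, 1265):
  7981 = 6×1265 + 391
  1265 = 3×391 + 92
  391 = 4×92 + 23
  92 = 4×23
so gcd(7981, 1265) = 23.
23 does not divide 1116 (remainder 12), so no integer solutions.

no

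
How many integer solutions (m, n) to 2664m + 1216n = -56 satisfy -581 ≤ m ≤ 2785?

gcd(2664, 1216) = 8  (2664 = 2·1216 + 232, 1216 = 5·232 + 56, 232 = 4·56 + 8, 56 = 7·8).
Back-substituting, 2664·(21) + 1216·(-46) = 8.
Scale by -7: particular solution (-147, 322); reduce m mod 152: (5, -11).
General solution: m = 5 + 152t, n = -11 - 333t for integer t.
-581 ≤ 5 + 152t ≤ 2785 gives t ∈ [-3, 18], which is 22 values.

22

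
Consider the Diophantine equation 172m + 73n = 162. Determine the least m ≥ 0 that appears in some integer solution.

gcd(172, 73):
  172 = 2×73 + 26
  73 = 2×26 + 21
  26 = 1×21 + 5
  21 = 4×5 + 1
  5 = 5×1
so gcd(172, 73) = 1.
1 divides 162, so solutions exist.
Back-substitute for Bézout coefficients:
  1 = 21 - 4×5
  ... = 172×(-14) + 73×(33)
Scale by 162/1 = 162: (m₀, n₀) = (-2268, 5346).
General solution: m = -2268 + 73t, n = 5346 - 172t for integer t.
m ≥ 0: smallest is -2268 mod 73 = 68 (at t = 32), with n = -158.

68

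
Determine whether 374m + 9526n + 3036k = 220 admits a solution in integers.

yes

gcd(9526, 374) = 22  (9526 = 25·374 + 176, 374 = 2·176 + 22, 176 = 8·22).
gcd(22, 3036) = 22.
22 divides 220, so integer solutions exist.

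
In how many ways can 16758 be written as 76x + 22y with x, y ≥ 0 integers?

20

gcd(76, 22) = 2  (76 = 3*22 + 10, 22 = 2*10 + 2, 10 = 5*2).
Back-substituting, 76*(-2) + 22*(7) = 2.
Scale by 8379: one solution is (-16758, 58653). Reduce x mod 11: (6, 741).
General: x = 6 + 11t, y = 741 - 38t.
x ≥ 0 ⇒ t ≥ 0; y ≥ 0 ⇒ t ≤ 19. So t ∈ [0, 19]: 20 solutions.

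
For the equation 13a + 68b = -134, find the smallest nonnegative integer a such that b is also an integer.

42

gcd(68, 13) = 1  (68 = 5*13 + 3, 13 = 4*3 + 1, 3 = 3*1).
1 divides -134, so solutions exist.
Back-substituting, 13*(21) + 68*(-4) = 1.
Scale by -134/1 = -134: (a₀, b₀) = (-2814, 536).
General solution: a = -2814 + 68t, b = 536 - 13t for integer t.
a ≥ 0: smallest is -2814 mod 68 = 42 (at t = 42), with b = -10.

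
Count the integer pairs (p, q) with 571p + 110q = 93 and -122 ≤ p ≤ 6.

gcd(571, 110):
  571 = 5*110 + 21
  110 = 5*21 + 5
  21 = 4*5 + 1
  5 = 5*1
so gcd(571, 110) = 1.
Back-substitute for Bézout coefficients:
  1 = 21 - 4*5
  ... = 571*(21) + 110*(-109)
Scale by 93: particular solution (1953, -10137); reduce p mod 110: (83, -430).
General solution: p = 83 + 110t, q = -430 - 571t for integer t.
-122 ≤ 83 + 110t ≤ 6 gives t ∈ [-1, -1], which is 1 value.

1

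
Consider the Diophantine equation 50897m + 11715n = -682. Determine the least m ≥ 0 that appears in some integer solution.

gcd(50897, 11715):
  50897 = 4×11715 + 4037
  11715 = 2×4037 + 3641
  4037 = 1×3641 + 396
  3641 = 9×396 + 77
  396 = 5×77 + 11
  77 = 7×11
so gcd(50897, 11715) = 11.
11 divides -682, so solutions exist.
Back-substitute for Bézout coefficients:
  11 = 396 - 5×77
  ... = 50897×(148) + 11715×(-643)
Scale by -682/11 = -62: (m₀, n₀) = (-9176, 39866).
General solution: m = -9176 + 1065t, n = 39866 - 4627t for integer t.
m ≥ 0: smallest is -9176 mod 1065 = 409 (at t = 9), with n = -1777.

409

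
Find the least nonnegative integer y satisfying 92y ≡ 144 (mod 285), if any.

gcd(285, 92) = 1.
1 divides 144, so solutions exist.
By Bézout, 92×(-127) + 285×(41) = 1.
So 92×(-127) ≡ 1 (mod 285); multiply by 144: y ≡ -18288 (mod 285).
Smallest nonnegative: y = -18288 mod 285 = 237.

237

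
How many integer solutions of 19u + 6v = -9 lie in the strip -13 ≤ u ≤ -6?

1

gcd(19, 6) = 1.
By Bézout, 19×(1) + 6×(-3) = 1.
Particular solution: (3, -11).
General solution: u = 3 + 6t, v = -11 - 19t for integer t.
-13 ≤ 3 + 6t ≤ -6 gives t ∈ [-2, -2], which is 1 value.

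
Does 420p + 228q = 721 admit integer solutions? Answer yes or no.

no

gcd(420, 228):
  420 = 1×228 + 192
  228 = 1×192 + 36
  192 = 5×36 + 12
  36 = 3×12
so gcd(420, 228) = 12.
12 does not divide 721 (remainder 1), so no integer solutions.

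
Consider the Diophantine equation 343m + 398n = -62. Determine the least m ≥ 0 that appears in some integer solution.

334

gcd(398, 343) = 1  (398 = 1*343 + 55, 343 = 6*55 + 13, 55 = 4*13 + 3, 13 = 4*3 + 1, 3 = 3*1).
1 divides -62, so solutions exist.
Back-substituting, 343*(123) + 398*(-106) = 1.
Scale by -62/1 = -62: (m₀, n₀) = (-7626, 6572).
General solution: m = -7626 + 398t, n = 6572 - 343t for integer t.
m ≥ 0: smallest is -7626 mod 398 = 334 (at t = 20), with n = -288.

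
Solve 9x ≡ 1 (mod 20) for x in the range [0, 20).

gcd(20, 9):
  20 = 2×9 + 2
  9 = 4×2 + 1
  2 = 2×1
so gcd(20, 9) = 1.
Back-substitute for Bézout coefficients:
  1 = 9 - 4×2
  ... = 9×(9) + 20×(-4)
So 9×9 ≡ 1 (mod 20), and 9 mod 20 = 9.

9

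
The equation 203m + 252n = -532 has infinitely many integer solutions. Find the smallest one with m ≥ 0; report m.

16

gcd(252, 203):
  252 = 1*203 + 49
  203 = 4*49 + 7
  49 = 7*7
so gcd(252, 203) = 7.
7 divides -532, so solutions exist.
Back-substitute for Bézout coefficients:
  7 = 203 - 4*49
  ... = 203*(5) + 252*(-4)
Scale by -532/7 = -76: (m₀, n₀) = (-380, 304).
General solution: m = -380 + 36t, n = 304 - 29t for integer t.
m ≥ 0: smallest is -380 mod 36 = 16 (at t = 11), with n = -15.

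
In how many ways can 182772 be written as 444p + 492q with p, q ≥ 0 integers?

gcd(492, 444) = 12  (492 = 1*444 + 48, 444 = 9*48 + 12, 48 = 4*12).
Back-substituting, 444*(10) + 492*(-9) = 12.
Scale by 15231: one solution is (152310, -137079). Reduce p mod 41: (36, 339).
General: p = 36 + 41t, q = 339 - 37t.
p ≥ 0 ⇒ t ≥ 0; q ≥ 0 ⇒ t ≤ 9. So t ∈ [0, 9]: 10 solutions.

10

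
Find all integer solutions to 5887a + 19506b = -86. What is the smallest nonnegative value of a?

1660

gcd(19506, 5887):
  19506 = 3*5887 + 1845
  5887 = 3*1845 + 352
  1845 = 5*352 + 85
  352 = 4*85 + 12
  85 = 7*12 + 1
  12 = 12*1
so gcd(19506, 5887) = 1.
1 divides -86, so solutions exist.
Back-substitute for Bézout coefficients:
  1 = 85 - 7*12
  ... = 5887*(-1607) + 19506*(485)
Scale by -86/1 = -86: (a₀, b₀) = (138202, -41710).
General solution: a = 138202 + 19506t, b = -41710 - 5887t for integer t.
a ≥ 0: smallest is 138202 mod 19506 = 1660 (at t = -7), with b = -501.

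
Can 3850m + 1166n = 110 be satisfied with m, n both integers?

yes

gcd(3850, 1166) = 22  (3850 = 3×1166 + 352, 1166 = 3×352 + 110, 352 = 3×110 + 22, 110 = 5×22).
22 divides 110, so integer solutions exist.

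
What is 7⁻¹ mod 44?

gcd(44, 7) = 1.
By Bézout, 7×(19) + 44×(-3) = 1.
So 7×19 ≡ 1 (mod 44), and 19 mod 44 = 19.

19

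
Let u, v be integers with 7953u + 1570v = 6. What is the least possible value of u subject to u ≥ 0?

gcd(7953, 1570):
  7953 = 5*1570 + 103
  1570 = 15*103 + 25
  103 = 4*25 + 3
  25 = 8*3 + 1
  3 = 3*1
so gcd(7953, 1570) = 1.
1 divides 6, so solutions exist.
Back-substitute for Bézout coefficients:
  1 = 25 - 8*3
  ... = 7953*(-503) + 1570*(2548)
Scale by 6/1 = 6: (u₀, v₀) = (-3018, 15288).
General solution: u = -3018 + 1570t, v = 15288 - 7953t for integer t.
u ≥ 0: smallest is -3018 mod 1570 = 122 (at t = 2), with v = -618.

122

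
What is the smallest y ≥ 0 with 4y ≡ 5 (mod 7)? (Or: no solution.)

3

gcd(7, 4) = 1  (7 = 1·4 + 3, 4 = 1·3 + 1, 3 = 3·1).
1 divides 5, so solutions exist.
Back-substituting, 4·(2) + 7·(-1) = 1.
So 4·(2) ≡ 1 (mod 7); multiply by 5: y ≡ 10 (mod 7).
Smallest nonnegative: y = 10 mod 7 = 3.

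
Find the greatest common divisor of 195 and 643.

1

gcd(643, 195):
  643 = 3×195 + 58
  195 = 3×58 + 21
  58 = 2×21 + 16
  21 = 1×16 + 5
  16 = 3×5 + 1
  5 = 5×1
so gcd(643, 195) = 1.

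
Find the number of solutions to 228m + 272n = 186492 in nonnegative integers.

12

gcd(272, 228) = 4.
By Bézout, 228×(-31) + 272×(26) = 4.
One solution: (27, 663).
General: m = 27 + 68t, n = 663 - 57t.
m ≥ 0 ⇒ t ≥ 0; n ≥ 0 ⇒ t ≤ 11. So t ∈ [0, 11]: 12 solutions.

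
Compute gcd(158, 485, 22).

1

gcd(485, 158):
  485 = 3*158 + 11
  158 = 14*11 + 4
  11 = 2*4 + 3
  4 = 1*3 + 1
  3 = 3*1
so gcd(485, 158) = 1.
gcd(1, 22) = 1.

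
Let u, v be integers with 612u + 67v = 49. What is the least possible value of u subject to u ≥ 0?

65

gcd(612, 67):
  612 = 9·67 + 9
  67 = 7·9 + 4
  9 = 2·4 + 1
  4 = 4·1
so gcd(612, 67) = 1.
1 divides 49, so solutions exist.
Back-substitute for Bézout coefficients:
  1 = 9 - 2·4
  ... = 612·(15) + 67·(-137)
Scale by 49/1 = 49: (u₀, v₀) = (735, -6713).
General solution: u = 735 + 67t, v = -6713 - 612t for integer t.
u ≥ 0: smallest is 735 mod 67 = 65 (at t = -10), with v = -593.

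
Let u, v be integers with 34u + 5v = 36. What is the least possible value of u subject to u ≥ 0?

4

gcd(34, 5) = 1  (34 = 6×5 + 4, 5 = 1×4 + 1, 4 = 4×1).
1 divides 36, so solutions exist.
Back-substituting, 34×(-1) + 5×(7) = 1.
Scale by 36/1 = 36: (u₀, v₀) = (-36, 252).
General solution: u = -36 + 5t, v = 252 - 34t for integer t.
u ≥ 0: smallest is -36 mod 5 = 4 (at t = 8), with v = -20.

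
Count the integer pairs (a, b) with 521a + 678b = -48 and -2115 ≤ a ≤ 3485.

gcd(678, 521) = 1  (678 = 1·521 + 157, 521 = 3·157 + 50, 157 = 3·50 + 7, 50 = 7·7 + 1, 7 = 7·1).
Back-substituting, 521·(95) + 678·(-73) = 1.
Scale by -48: particular solution (-4560, 3504); reduce a mod 678: (186, -143).
General solution: a = 186 + 678t, b = -143 - 521t for integer t.
-2115 ≤ 186 + 678t ≤ 3485 gives t ∈ [-3, 4], which is 8 values.

8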